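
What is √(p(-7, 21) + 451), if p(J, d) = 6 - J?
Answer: 4*√29 ≈ 21.541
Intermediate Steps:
√(p(-7, 21) + 451) = √((6 - 1*(-7)) + 451) = √((6 + 7) + 451) = √(13 + 451) = √464 = 4*√29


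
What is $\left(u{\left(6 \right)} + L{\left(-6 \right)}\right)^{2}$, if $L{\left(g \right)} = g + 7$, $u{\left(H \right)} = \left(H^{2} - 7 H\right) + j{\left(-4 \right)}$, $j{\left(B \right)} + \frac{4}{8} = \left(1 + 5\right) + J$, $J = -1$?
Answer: $\frac{1}{4} \approx 0.25$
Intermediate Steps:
$j{\left(B \right)} = \frac{9}{2}$ ($j{\left(B \right)} = - \frac{1}{2} + \left(\left(1 + 5\right) - 1\right) = - \frac{1}{2} + \left(6 - 1\right) = - \frac{1}{2} + 5 = \frac{9}{2}$)
$u{\left(H \right)} = \frac{9}{2} + H^{2} - 7 H$ ($u{\left(H \right)} = \left(H^{2} - 7 H\right) + \frac{9}{2} = \frac{9}{2} + H^{2} - 7 H$)
$L{\left(g \right)} = 7 + g$
$\left(u{\left(6 \right)} + L{\left(-6 \right)}\right)^{2} = \left(\left(\frac{9}{2} + 6^{2} - 42\right) + \left(7 - 6\right)\right)^{2} = \left(\left(\frac{9}{2} + 36 - 42\right) + 1\right)^{2} = \left(- \frac{3}{2} + 1\right)^{2} = \left(- \frac{1}{2}\right)^{2} = \frac{1}{4}$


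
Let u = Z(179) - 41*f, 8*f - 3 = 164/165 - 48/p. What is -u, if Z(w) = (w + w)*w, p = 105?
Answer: -118390039/1848 ≈ -64064.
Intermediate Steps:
Z(w) = 2*w² (Z(w) = (2*w)*w = 2*w²)
f = 817/1848 (f = 3/8 + (164/165 - 48/105)/8 = 3/8 + (164*(1/165) - 48*1/105)/8 = 3/8 + (164/165 - 16/35)/8 = 3/8 + (⅛)*(124/231) = 3/8 + 31/462 = 817/1848 ≈ 0.44210)
u = 118390039/1848 (u = 2*179² - 41*817/1848 = 2*32041 - 1*33497/1848 = 64082 - 33497/1848 = 118390039/1848 ≈ 64064.)
-u = -1*118390039/1848 = -118390039/1848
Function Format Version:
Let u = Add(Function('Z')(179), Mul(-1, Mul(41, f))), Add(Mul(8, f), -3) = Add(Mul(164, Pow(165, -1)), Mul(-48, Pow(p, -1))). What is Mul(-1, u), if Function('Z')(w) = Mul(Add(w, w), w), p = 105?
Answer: Rational(-118390039, 1848) ≈ -64064.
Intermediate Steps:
Function('Z')(w) = Mul(2, Pow(w, 2)) (Function('Z')(w) = Mul(Mul(2, w), w) = Mul(2, Pow(w, 2)))
f = Rational(817, 1848) (f = Add(Rational(3, 8), Mul(Rational(1, 8), Add(Mul(164, Pow(165, -1)), Mul(-48, Pow(105, -1))))) = Add(Rational(3, 8), Mul(Rational(1, 8), Add(Mul(164, Rational(1, 165)), Mul(-48, Rational(1, 105))))) = Add(Rational(3, 8), Mul(Rational(1, 8), Add(Rational(164, 165), Rational(-16, 35)))) = Add(Rational(3, 8), Mul(Rational(1, 8), Rational(124, 231))) = Add(Rational(3, 8), Rational(31, 462)) = Rational(817, 1848) ≈ 0.44210)
u = Rational(118390039, 1848) (u = Add(Mul(2, Pow(179, 2)), Mul(-1, Mul(41, Rational(817, 1848)))) = Add(Mul(2, 32041), Mul(-1, Rational(33497, 1848))) = Add(64082, Rational(-33497, 1848)) = Rational(118390039, 1848) ≈ 64064.)
Mul(-1, u) = Mul(-1, Rational(118390039, 1848)) = Rational(-118390039, 1848)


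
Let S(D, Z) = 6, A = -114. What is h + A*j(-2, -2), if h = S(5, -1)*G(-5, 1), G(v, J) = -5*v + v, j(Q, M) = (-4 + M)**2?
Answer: -3984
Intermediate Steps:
G(v, J) = -4*v
h = 120 (h = 6*(-4*(-5)) = 6*20 = 120)
h + A*j(-2, -2) = 120 - 114*(-4 - 2)**2 = 120 - 114*(-6)**2 = 120 - 114*36 = 120 - 4104 = -3984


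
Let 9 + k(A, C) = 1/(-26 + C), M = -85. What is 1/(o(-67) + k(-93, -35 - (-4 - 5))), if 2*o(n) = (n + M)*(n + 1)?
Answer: 52/260363 ≈ 0.00019972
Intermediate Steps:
o(n) = (1 + n)*(-85 + n)/2 (o(n) = ((n - 85)*(n + 1))/2 = ((-85 + n)*(1 + n))/2 = ((1 + n)*(-85 + n))/2 = (1 + n)*(-85 + n)/2)
k(A, C) = -9 + 1/(-26 + C)
1/(o(-67) + k(-93, -35 - (-4 - 5))) = 1/((-85/2 + (½)*(-67)² - 42*(-67)) + (235 - 9*(-35 - (-4 - 5)))/(-26 + (-35 - (-4 - 5)))) = 1/((-85/2 + (½)*4489 + 2814) + (235 - 9*(-35 - (-9)))/(-26 + (-35 - (-9)))) = 1/((-85/2 + 4489/2 + 2814) + (235 - 9*(-35 - 1*(-9)))/(-26 + (-35 - 1*(-9)))) = 1/(5016 + (235 - 9*(-35 + 9))/(-26 + (-35 + 9))) = 1/(5016 + (235 - 9*(-26))/(-26 - 26)) = 1/(5016 + (235 + 234)/(-52)) = 1/(5016 - 1/52*469) = 1/(5016 - 469/52) = 1/(260363/52) = 52/260363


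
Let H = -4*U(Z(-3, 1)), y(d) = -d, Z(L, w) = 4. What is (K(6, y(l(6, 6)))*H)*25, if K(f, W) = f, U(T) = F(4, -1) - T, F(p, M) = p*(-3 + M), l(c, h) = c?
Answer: 12000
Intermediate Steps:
U(T) = -16 - T (U(T) = 4*(-3 - 1) - T = 4*(-4) - T = -16 - T)
H = 80 (H = -4*(-16 - 1*4) = -4*(-16 - 4) = -4*(-20) = 80)
(K(6, y(l(6, 6)))*H)*25 = (6*80)*25 = 480*25 = 12000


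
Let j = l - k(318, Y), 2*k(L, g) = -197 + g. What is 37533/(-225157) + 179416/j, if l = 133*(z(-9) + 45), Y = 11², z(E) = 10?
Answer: 40120788163/1655579421 ≈ 24.234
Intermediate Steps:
Y = 121
k(L, g) = -197/2 + g/2 (k(L, g) = (-197 + g)/2 = -197/2 + g/2)
l = 7315 (l = 133*(10 + 45) = 133*55 = 7315)
j = 7353 (j = 7315 - (-197/2 + (½)*121) = 7315 - (-197/2 + 121/2) = 7315 - 1*(-38) = 7315 + 38 = 7353)
37533/(-225157) + 179416/j = 37533/(-225157) + 179416/7353 = 37533*(-1/225157) + 179416*(1/7353) = -37533/225157 + 179416/7353 = 40120788163/1655579421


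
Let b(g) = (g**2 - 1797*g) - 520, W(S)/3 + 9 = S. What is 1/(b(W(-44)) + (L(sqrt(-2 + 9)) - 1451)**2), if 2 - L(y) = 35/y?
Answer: 40171/96798059115 - 161*sqrt(7)/64532039410 ≈ 4.0840e-7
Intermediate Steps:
L(y) = 2 - 35/y
W(S) = -27 + 3*S
b(g) = -520 + g**2 - 1797*g
1/(b(W(-44)) + (L(sqrt(-2 + 9)) - 1451)**2) = 1/((-520 + (-27 + 3*(-44))**2 - 1797*(-27 + 3*(-44))) + ((2 - 35/sqrt(-2 + 9)) - 1451)**2) = 1/((-520 + (-27 - 132)**2 - 1797*(-27 - 132)) + ((2 - 35*sqrt(7)/7) - 1451)**2) = 1/((-520 + (-159)**2 - 1797*(-159)) + ((2 - 5*sqrt(7)) - 1451)**2) = 1/((-520 + 25281 + 285723) + ((2 - 5*sqrt(7)) - 1451)**2) = 1/(310484 + (-1449 - 5*sqrt(7))**2)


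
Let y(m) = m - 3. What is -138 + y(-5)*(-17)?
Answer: -2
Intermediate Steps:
y(m) = -3 + m
-138 + y(-5)*(-17) = -138 + (-3 - 5)*(-17) = -138 - 8*(-17) = -138 + 136 = -2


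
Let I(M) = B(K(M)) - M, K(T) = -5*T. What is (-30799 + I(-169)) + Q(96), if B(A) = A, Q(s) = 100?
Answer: -29685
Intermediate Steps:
I(M) = -6*M (I(M) = -5*M - M = -6*M)
(-30799 + I(-169)) + Q(96) = (-30799 - 6*(-169)) + 100 = (-30799 + 1014) + 100 = -29785 + 100 = -29685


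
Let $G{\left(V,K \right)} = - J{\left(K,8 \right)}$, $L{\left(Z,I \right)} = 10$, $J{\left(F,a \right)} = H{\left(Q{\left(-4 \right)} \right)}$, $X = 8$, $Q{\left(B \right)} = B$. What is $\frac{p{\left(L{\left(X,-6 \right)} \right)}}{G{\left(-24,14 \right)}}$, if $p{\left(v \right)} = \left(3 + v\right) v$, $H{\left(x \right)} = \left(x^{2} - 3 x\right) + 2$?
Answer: $- \frac{13}{3} \approx -4.3333$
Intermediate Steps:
$H{\left(x \right)} = 2 + x^{2} - 3 x$
$J{\left(F,a \right)} = 30$ ($J{\left(F,a \right)} = 2 + \left(-4\right)^{2} - -12 = 2 + 16 + 12 = 30$)
$p{\left(v \right)} = v \left(3 + v\right)$
$G{\left(V,K \right)} = -30$ ($G{\left(V,K \right)} = \left(-1\right) 30 = -30$)
$\frac{p{\left(L{\left(X,-6 \right)} \right)}}{G{\left(-24,14 \right)}} = \frac{10 \left(3 + 10\right)}{-30} = 10 \cdot 13 \left(- \frac{1}{30}\right) = 130 \left(- \frac{1}{30}\right) = - \frac{13}{3}$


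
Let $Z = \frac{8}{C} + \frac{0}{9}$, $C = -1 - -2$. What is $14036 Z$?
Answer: $112288$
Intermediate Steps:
$C = 1$ ($C = -1 + 2 = 1$)
$Z = 8$ ($Z = \frac{8}{1} + \frac{0}{9} = 8 \cdot 1 + 0 \cdot \frac{1}{9} = 8 + 0 = 8$)
$14036 Z = 14036 \cdot 8 = 112288$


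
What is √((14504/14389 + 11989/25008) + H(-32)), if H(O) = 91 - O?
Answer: √1007452447376126703/89960028 ≈ 11.157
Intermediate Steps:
√((14504/14389 + 11989/25008) + H(-32)) = √((14504/14389 + 11989/25008) + (91 - 1*(-32))) = √((14504*(1/14389) + 11989*(1/25008)) + (91 + 32)) = √((14504/14389 + 11989/25008) + 123) = √(535225753/359840112 + 123) = √(44795559529/359840112) = √1007452447376126703/89960028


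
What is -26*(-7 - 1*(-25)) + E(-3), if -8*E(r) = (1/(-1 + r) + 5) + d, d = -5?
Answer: -14975/32 ≈ -467.97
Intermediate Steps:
E(r) = -1/(8*(-1 + r)) (E(r) = -((1/(-1 + r) + 5) - 5)/8 = -((5 + 1/(-1 + r)) - 5)/8 = -1/(8*(-1 + r)))
-26*(-7 - 1*(-25)) + E(-3) = -26*(-7 - 1*(-25)) - 1/(-8 + 8*(-3)) = -26*(-7 + 25) - 1/(-8 - 24) = -26*18 - 1/(-32) = -468 - 1*(-1/32) = -468 + 1/32 = -14975/32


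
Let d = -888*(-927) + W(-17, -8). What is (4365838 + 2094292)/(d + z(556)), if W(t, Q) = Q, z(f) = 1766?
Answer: 3230065/412467 ≈ 7.8311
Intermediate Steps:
d = 823168 (d = -888*(-927) - 8 = 823176 - 8 = 823168)
(4365838 + 2094292)/(d + z(556)) = (4365838 + 2094292)/(823168 + 1766) = 6460130/824934 = 6460130*(1/824934) = 3230065/412467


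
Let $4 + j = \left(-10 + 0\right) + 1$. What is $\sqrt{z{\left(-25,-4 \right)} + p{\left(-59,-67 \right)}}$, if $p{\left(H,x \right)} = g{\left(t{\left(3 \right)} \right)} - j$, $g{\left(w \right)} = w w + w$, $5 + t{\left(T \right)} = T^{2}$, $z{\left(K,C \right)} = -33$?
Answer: $0$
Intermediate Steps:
$t{\left(T \right)} = -5 + T^{2}$
$j = -13$ ($j = -4 + \left(\left(-10 + 0\right) + 1\right) = -4 + \left(-10 + 1\right) = -4 - 9 = -13$)
$g{\left(w \right)} = w + w^{2}$ ($g{\left(w \right)} = w^{2} + w = w + w^{2}$)
$p{\left(H,x \right)} = 33$ ($p{\left(H,x \right)} = \left(-5 + 3^{2}\right) \left(1 - \left(5 - 3^{2}\right)\right) - -13 = \left(-5 + 9\right) \left(1 + \left(-5 + 9\right)\right) + 13 = 4 \left(1 + 4\right) + 13 = 4 \cdot 5 + 13 = 20 + 13 = 33$)
$\sqrt{z{\left(-25,-4 \right)} + p{\left(-59,-67 \right)}} = \sqrt{-33 + 33} = \sqrt{0} = 0$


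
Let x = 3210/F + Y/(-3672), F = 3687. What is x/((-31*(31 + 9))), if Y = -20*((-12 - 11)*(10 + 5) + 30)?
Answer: 21187/31088784 ≈ 0.00068150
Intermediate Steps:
Y = 6300 (Y = -20*(-23*15 + 30) = -20*(-345 + 30) = -20*(-315) = 6300)
x = -105935/125358 (x = 3210/3687 + 6300/(-3672) = 3210*(1/3687) + 6300*(-1/3672) = 1070/1229 - 175/102 = -105935/125358 ≈ -0.84506)
x/((-31*(31 + 9))) = -105935*(-1/(31*(31 + 9)))/125358 = -105935/(125358*((-31*40))) = -105935/125358/(-1240) = -105935/125358*(-1/1240) = 21187/31088784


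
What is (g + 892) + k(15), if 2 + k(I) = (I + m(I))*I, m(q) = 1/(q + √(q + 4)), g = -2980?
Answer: -383965/206 - 15*√19/206 ≈ -1864.2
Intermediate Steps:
m(q) = 1/(q + √(4 + q))
k(I) = -2 + I*(I + 1/(I + √(4 + I))) (k(I) = -2 + (I + 1/(I + √(4 + I)))*I = -2 + I*(I + 1/(I + √(4 + I))))
(g + 892) + k(15) = (-2980 + 892) + (15 + (-2 + 15²)*(15 + √(4 + 15)))/(15 + √(4 + 15)) = -2088 + (15 + (-2 + 225)*(15 + √19))/(15 + √19) = -2088 + (15 + 223*(15 + √19))/(15 + √19) = -2088 + (15 + (3345 + 223*√19))/(15 + √19) = -2088 + (3360 + 223*√19)/(15 + √19)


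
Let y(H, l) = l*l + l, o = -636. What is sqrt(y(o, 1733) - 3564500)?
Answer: I*sqrt(559478) ≈ 747.98*I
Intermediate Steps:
y(H, l) = l + l**2 (y(H, l) = l**2 + l = l + l**2)
sqrt(y(o, 1733) - 3564500) = sqrt(1733*(1 + 1733) - 3564500) = sqrt(1733*1734 - 3564500) = sqrt(3005022 - 3564500) = sqrt(-559478) = I*sqrt(559478)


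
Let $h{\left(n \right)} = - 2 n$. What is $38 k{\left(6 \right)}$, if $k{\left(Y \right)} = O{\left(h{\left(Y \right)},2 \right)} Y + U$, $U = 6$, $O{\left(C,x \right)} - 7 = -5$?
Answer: $684$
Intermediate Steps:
$O{\left(C,x \right)} = 2$ ($O{\left(C,x \right)} = 7 - 5 = 2$)
$k{\left(Y \right)} = 6 + 2 Y$ ($k{\left(Y \right)} = 2 Y + 6 = 6 + 2 Y$)
$38 k{\left(6 \right)} = 38 \left(6 + 2 \cdot 6\right) = 38 \left(6 + 12\right) = 38 \cdot 18 = 684$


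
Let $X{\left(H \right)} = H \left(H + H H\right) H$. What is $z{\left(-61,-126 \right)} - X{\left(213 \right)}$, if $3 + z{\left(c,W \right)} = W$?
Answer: $-2068009887$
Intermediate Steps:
$z{\left(c,W \right)} = -3 + W$
$X{\left(H \right)} = H^{2} \left(H + H^{2}\right)$ ($X{\left(H \right)} = H \left(H + H^{2}\right) H = H^{2} \left(H + H^{2}\right)$)
$z{\left(-61,-126 \right)} - X{\left(213 \right)} = \left(-3 - 126\right) - 213^{3} \left(1 + 213\right) = -129 - 9663597 \cdot 214 = -129 - 2068009758 = -2068009887$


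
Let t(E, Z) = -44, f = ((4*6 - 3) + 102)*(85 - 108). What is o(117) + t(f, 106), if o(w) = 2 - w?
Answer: -159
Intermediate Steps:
f = -2829 (f = ((24 - 3) + 102)*(-23) = (21 + 102)*(-23) = 123*(-23) = -2829)
o(117) + t(f, 106) = (2 - 1*117) - 44 = (2 - 117) - 44 = -115 - 44 = -159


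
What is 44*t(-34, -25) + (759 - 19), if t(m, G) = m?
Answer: -756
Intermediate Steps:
44*t(-34, -25) + (759 - 19) = 44*(-34) + (759 - 19) = -1496 + 740 = -756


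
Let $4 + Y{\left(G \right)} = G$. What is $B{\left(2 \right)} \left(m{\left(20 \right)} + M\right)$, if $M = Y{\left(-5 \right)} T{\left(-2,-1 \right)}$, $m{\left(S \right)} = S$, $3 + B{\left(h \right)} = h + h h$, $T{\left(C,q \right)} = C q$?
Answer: $6$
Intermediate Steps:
$B{\left(h \right)} = -3 + h + h^{2}$ ($B{\left(h \right)} = -3 + \left(h + h h\right) = -3 + \left(h + h^{2}\right) = -3 + h + h^{2}$)
$Y{\left(G \right)} = -4 + G$
$M = -18$ ($M = \left(-4 - 5\right) \left(\left(-2\right) \left(-1\right)\right) = \left(-9\right) 2 = -18$)
$B{\left(2 \right)} \left(m{\left(20 \right)} + M\right) = \left(-3 + 2 + 2^{2}\right) \left(20 - 18\right) = \left(-3 + 2 + 4\right) 2 = 3 \cdot 2 = 6$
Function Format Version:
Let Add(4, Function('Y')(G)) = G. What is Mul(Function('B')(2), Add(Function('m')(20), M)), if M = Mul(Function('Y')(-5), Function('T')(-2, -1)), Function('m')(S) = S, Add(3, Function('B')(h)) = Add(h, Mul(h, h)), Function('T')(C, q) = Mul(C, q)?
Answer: 6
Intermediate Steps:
Function('B')(h) = Add(-3, h, Pow(h, 2)) (Function('B')(h) = Add(-3, Add(h, Mul(h, h))) = Add(-3, Add(h, Pow(h, 2))) = Add(-3, h, Pow(h, 2)))
Function('Y')(G) = Add(-4, G)
M = -18 (M = Mul(Add(-4, -5), Mul(-2, -1)) = Mul(-9, 2) = -18)
Mul(Function('B')(2), Add(Function('m')(20), M)) = Mul(Add(-3, 2, Pow(2, 2)), Add(20, -18)) = Mul(Add(-3, 2, 4), 2) = Mul(3, 2) = 6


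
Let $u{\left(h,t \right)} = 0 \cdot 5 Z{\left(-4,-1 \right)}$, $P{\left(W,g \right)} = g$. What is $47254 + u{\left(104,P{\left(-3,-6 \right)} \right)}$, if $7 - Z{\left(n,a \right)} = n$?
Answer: $47254$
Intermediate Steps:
$Z{\left(n,a \right)} = 7 - n$
$u{\left(h,t \right)} = 0$ ($u{\left(h,t \right)} = 0 \cdot 5 \left(7 - -4\right) = 0 \left(7 + 4\right) = 0 \cdot 11 = 0$)
$47254 + u{\left(104,P{\left(-3,-6 \right)} \right)} = 47254 + 0 = 47254$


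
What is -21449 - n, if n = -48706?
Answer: 27257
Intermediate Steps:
-21449 - n = -21449 - 1*(-48706) = -21449 + 48706 = 27257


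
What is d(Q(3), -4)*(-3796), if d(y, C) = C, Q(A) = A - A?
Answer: 15184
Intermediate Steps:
Q(A) = 0
d(Q(3), -4)*(-3796) = -4*(-3796) = 15184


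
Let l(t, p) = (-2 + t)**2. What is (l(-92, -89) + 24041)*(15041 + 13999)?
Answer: 954748080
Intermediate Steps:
(l(-92, -89) + 24041)*(15041 + 13999) = ((-2 - 92)**2 + 24041)*(15041 + 13999) = ((-94)**2 + 24041)*29040 = (8836 + 24041)*29040 = 32877*29040 = 954748080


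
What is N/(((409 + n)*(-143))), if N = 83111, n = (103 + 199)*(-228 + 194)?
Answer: 83111/1409837 ≈ 0.058951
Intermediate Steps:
n = -10268 (n = 302*(-34) = -10268)
N/(((409 + n)*(-143))) = 83111/(((409 - 10268)*(-143))) = 83111/((-9859*(-143))) = 83111/1409837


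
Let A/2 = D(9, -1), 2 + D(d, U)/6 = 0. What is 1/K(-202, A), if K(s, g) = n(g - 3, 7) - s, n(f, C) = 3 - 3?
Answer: 1/202 ≈ 0.0049505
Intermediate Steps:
D(d, U) = -12 (D(d, U) = -12 + 6*0 = -12 + 0 = -12)
A = -24 (A = 2*(-12) = -24)
n(f, C) = 0
K(s, g) = -s (K(s, g) = 0 - s = -s)
1/K(-202, A) = 1/(-1*(-202)) = 1/202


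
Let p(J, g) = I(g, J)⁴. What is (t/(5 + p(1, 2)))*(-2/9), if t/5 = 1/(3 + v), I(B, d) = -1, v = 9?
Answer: -5/324 ≈ -0.015432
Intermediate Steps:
p(J, g) = 1 (p(J, g) = (-1)⁴ = 1)
t = 5/12 (t = 5/(3 + 9) = 5/12 ≈ 0.41667)
(t/(5 + p(1, 2)))*(-2/9) = ((5/12)/(5 + 1))*(-2/9) = ((5/12)/6)*(-2*⅑) = ((⅙)*(5/12))*(-2/9) = (5/72)*(-2/9) = -5/324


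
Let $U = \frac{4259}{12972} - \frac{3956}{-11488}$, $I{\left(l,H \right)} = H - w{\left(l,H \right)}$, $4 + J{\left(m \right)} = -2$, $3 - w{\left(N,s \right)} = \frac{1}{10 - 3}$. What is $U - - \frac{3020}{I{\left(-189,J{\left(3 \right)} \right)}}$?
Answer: $- \frac{98253656761}{288730776} \approx -340.29$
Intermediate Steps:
$w{\left(N,s \right)} = \frac{20}{7}$ ($w{\left(N,s \right)} = 3 - \frac{1}{10 - 3} = 3 - \frac{1}{7} = \frac{20}{7}$)
$J{\left(m \right)} = -6$ ($J{\left(m \right)} = -4 - 2 = -6$)
$I{\left(l,H \right)} = - \frac{20}{7} + H$ ($I{\left(l,H \right)} = H - \frac{20}{7} = - \frac{20}{7} + H$)
$U = \frac{6265289}{9313896}$ ($U = 4259 \cdot \frac{1}{12972} - - \frac{989}{2872} = \frac{4259}{12972} + \frac{989}{2872} = \frac{6265289}{9313896} \approx 0.67268$)
$U - - \frac{3020}{I{\left(-189,J{\left(3 \right)} \right)}} = \frac{6265289}{9313896} - - \frac{3020}{- \frac{20}{7} - 6} = \frac{6265289}{9313896} - - \frac{3020}{- \frac{62}{7}} = \frac{6265289}{9313896} - \left(-3020\right) \left(- \frac{7}{62}\right) = \frac{6265289}{9313896} - \frac{10570}{31} = - \frac{98253656761}{288730776}$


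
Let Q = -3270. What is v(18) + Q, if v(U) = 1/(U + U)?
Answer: -117719/36 ≈ -3270.0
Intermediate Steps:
v(U) = 1/(2*U)
v(18) + Q = (½)/18 - 3270 = (½)*(1/18) - 3270 = 1/36 - 3270 = -117719/36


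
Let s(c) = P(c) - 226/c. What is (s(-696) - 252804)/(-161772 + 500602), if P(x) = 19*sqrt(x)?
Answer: -87975679/117912840 + 19*I*sqrt(174)/169415 ≈ -0.74611 + 0.0014794*I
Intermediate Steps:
s(c) = -226/c + 19*sqrt(c) (s(c) = 19*sqrt(c) - 226/c = -226/c + 19*sqrt(c))
(s(-696) - 252804)/(-161772 + 500602) = ((-226 + 19*(-696)**(3/2))/(-696) - 252804)/(-161772 + 500602) = (-(-226 + 19*(-1392*I*sqrt(174)))/696 - 252804)/338830 = (-(-226 - 26448*I*sqrt(174))/696 - 252804)*(1/338830) = ((113/348 + 38*I*sqrt(174)) - 252804)*(1/338830) = (-87975679/348 + 38*I*sqrt(174))*(1/338830) = -87975679/117912840 + 19*I*sqrt(174)/169415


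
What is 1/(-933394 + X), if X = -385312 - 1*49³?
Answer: -1/1436355 ≈ -6.9621e-7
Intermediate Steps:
X = -502961 (X = -385312 - 1*117649 = -385312 - 117649 = -502961)
1/(-933394 + X) = 1/(-933394 - 502961) = 1/(-1436355) = -1/1436355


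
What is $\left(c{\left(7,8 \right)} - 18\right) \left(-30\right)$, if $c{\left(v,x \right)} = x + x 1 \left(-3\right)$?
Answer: $1020$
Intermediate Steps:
$c{\left(v,x \right)} = - 2 x$ ($c{\left(v,x \right)} = x + x \left(-3\right) = x - 3 x = - 2 x$)
$\left(c{\left(7,8 \right)} - 18\right) \left(-30\right) = \left(\left(-2\right) 8 - 18\right) \left(-30\right) = \left(-16 - 18\right) \left(-30\right) = \left(-34\right) \left(-30\right) = 1020$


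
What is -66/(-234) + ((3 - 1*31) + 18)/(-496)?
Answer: 2923/9672 ≈ 0.30221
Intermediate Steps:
-66/(-234) + ((3 - 1*31) + 18)/(-496) = -66*(-1/234) + ((3 - 31) + 18)*(-1/496) = 11/39 + (-28 + 18)*(-1/496) = 11/39 - 10*(-1/496) = 11/39 + 5/248 = 2923/9672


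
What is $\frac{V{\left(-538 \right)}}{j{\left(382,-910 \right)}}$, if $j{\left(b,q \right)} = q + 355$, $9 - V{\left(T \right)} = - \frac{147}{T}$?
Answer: $- \frac{313}{19906} \approx -0.015724$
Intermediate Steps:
$V{\left(T \right)} = 9 + \frac{147}{T}$ ($V{\left(T \right)} = 9 - - \frac{147}{T} = 9 + \frac{147}{T}$)
$j{\left(b,q \right)} = 355 + q$
$\frac{V{\left(-538 \right)}}{j{\left(382,-910 \right)}} = \frac{9 + \frac{147}{-538}}{355 - 910} = \frac{9 + 147 \left(- \frac{1}{538}\right)}{-555} = \left(9 - \frac{147}{538}\right) \left(- \frac{1}{555}\right) = \frac{4695}{538} \left(- \frac{1}{555}\right) = - \frac{313}{19906}$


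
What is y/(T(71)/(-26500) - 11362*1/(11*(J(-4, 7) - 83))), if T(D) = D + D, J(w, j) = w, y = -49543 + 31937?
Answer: -223248481500/150478553 ≈ -1483.6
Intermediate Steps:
y = -17606
T(D) = 2*D
y/(T(71)/(-26500) - 11362*1/(11*(J(-4, 7) - 83))) = -17606/((2*71)/(-26500) - 11362*1/(11*(-4 - 83))) = -17606/(142*(-1/26500) - 11362/((-87*11))) = -17606/(-71/13250 - 11362/(-957)) = -17606/(-71/13250 - 11362*(-1/957)) = -17606/(-71/13250 + 11362/957) = -17606/150478553/12680250 = -17606*12680250/150478553 = -223248481500/150478553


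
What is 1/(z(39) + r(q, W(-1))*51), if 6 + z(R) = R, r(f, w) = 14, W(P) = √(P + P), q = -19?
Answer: 1/747 ≈ 0.0013387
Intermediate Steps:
W(P) = √2*√P (W(P) = √(2*P) = √2*√P)
z(R) = -6 + R
1/(z(39) + r(q, W(-1))*51) = 1/((-6 + 39) + 14*51) = 1/(33 + 714) = 1/747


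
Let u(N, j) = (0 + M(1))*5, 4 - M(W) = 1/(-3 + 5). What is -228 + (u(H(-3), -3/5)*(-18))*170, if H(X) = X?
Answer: -53778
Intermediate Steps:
M(W) = 7/2 (M(W) = 4 - 1/(-3 + 5) = 4 - 1/2 = 7/2)
u(N, j) = 35/2 (u(N, j) = (0 + 7/2)*5 = (7/2)*5 = 35/2)
-228 + (u(H(-3), -3/5)*(-18))*170 = -228 + ((35/2)*(-18))*170 = -228 - 315*170 = -228 - 53550 = -53778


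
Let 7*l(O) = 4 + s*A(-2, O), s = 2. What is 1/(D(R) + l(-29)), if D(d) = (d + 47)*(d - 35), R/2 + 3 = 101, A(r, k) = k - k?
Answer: 7/273865 ≈ 2.5560e-5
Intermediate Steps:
A(r, k) = 0
R = 196 (R = -6 + 2*101 = -6 + 202 = 196)
D(d) = (-35 + d)*(47 + d) (D(d) = (47 + d)*(-35 + d) = (-35 + d)*(47 + d))
l(O) = 4/7 (l(O) = (4 + 2*0)/7 = (4 + 0)/7 = (1/7)*4 = 4/7)
1/(D(R) + l(-29)) = 1/((-1645 + 196**2 + 12*196) + 4/7) = 1/((-1645 + 38416 + 2352) + 4/7) = 1/(39123 + 4/7) = 1/(273865/7) = 7/273865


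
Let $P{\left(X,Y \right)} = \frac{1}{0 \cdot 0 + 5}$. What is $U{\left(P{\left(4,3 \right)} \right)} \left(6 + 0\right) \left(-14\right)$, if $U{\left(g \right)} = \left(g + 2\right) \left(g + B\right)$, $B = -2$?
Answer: $\frac{8316}{25} \approx 332.64$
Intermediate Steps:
$P{\left(X,Y \right)} = \frac{1}{5}$ ($P{\left(X,Y \right)} = \frac{1}{0 + 5} = \frac{1}{5}$)
$U{\left(g \right)} = \left(-2 + g\right) \left(2 + g\right)$ ($U{\left(g \right)} = \left(g + 2\right) \left(g - 2\right) = \left(2 + g\right) \left(-2 + g\right) = \left(-2 + g\right) \left(2 + g\right)$)
$U{\left(P{\left(4,3 \right)} \right)} \left(6 + 0\right) \left(-14\right) = \left(-4 + \left(\frac{1}{5}\right)^{2}\right) \left(6 + 0\right) \left(-14\right) = \left(-4 + \frac{1}{25}\right) 6 \left(-14\right) = \left(- \frac{99}{25}\right) 6 \left(-14\right) = \left(- \frac{594}{25}\right) \left(-14\right) = \frac{8316}{25}$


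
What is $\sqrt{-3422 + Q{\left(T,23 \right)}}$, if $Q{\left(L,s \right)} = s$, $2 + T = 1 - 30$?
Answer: $i \sqrt{3399} \approx 58.301 i$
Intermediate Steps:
$T = -31$ ($T = -2 + \left(1 - 30\right) = -2 - 29 = -31$)
$\sqrt{-3422 + Q{\left(T,23 \right)}} = \sqrt{-3422 + 23} = \sqrt{-3399} = i \sqrt{3399}$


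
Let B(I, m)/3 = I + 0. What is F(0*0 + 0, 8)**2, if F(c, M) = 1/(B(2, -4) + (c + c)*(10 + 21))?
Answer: 1/36 ≈ 0.027778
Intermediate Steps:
B(I, m) = 3*I (B(I, m) = 3*(I + 0) = 3*I)
F(c, M) = 1/(6 + 62*c) (F(c, M) = 1/(3*2 + (c + c)*(10 + 21)) = 1/(6 + (2*c)*31) = 1/(6 + 62*c))
F(0*0 + 0, 8)**2 = (1/(2*(3 + 31*(0*0 + 0))))**2 = (1/(2*(3 + 31*(0 + 0))))**2 = (1/(2*(3 + 31*0)))**2 = (1/(2*(3 + 0)))**2 = ((1/2)/3)**2 = ((1/2)*(1/3))**2 = (1/6)**2 = 1/36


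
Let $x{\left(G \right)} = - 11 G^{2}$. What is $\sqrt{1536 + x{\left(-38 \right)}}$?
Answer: $2 i \sqrt{3587} \approx 119.78 i$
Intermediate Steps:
$\sqrt{1536 + x{\left(-38 \right)}} = \sqrt{1536 - 11 \left(-38\right)^{2}} = \sqrt{1536 - 15884} = \sqrt{-14348} = 2 i \sqrt{3587}$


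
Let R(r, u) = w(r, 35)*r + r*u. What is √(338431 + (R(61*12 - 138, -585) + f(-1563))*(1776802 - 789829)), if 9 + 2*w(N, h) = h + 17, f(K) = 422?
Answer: 5*I*√13197670982 ≈ 5.7441e+5*I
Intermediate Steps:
w(N, h) = 4 + h/2 (w(N, h) = -9/2 + (h + 17)/2 = -9/2 + (17 + h)/2 = -9/2 + (17/2 + h/2) = 4 + h/2)
R(r, u) = 43*r/2 + r*u (R(r, u) = (4 + (½)*35)*r + r*u = (4 + 35/2)*r + r*u = 43*r/2 + r*u)
√(338431 + (R(61*12 - 138, -585) + f(-1563))*(1776802 - 789829)) = √(338431 + ((61*12 - 138)*(43 + 2*(-585))/2 + 422)*(1776802 - 789829)) = √(338431 + ((732 - 138)*(43 - 1170)/2 + 422)*986973) = √(338431 + ((½)*594*(-1127) + 422)*986973) = √(338431 + (-334719 + 422)*986973) = √(338431 - 334297*986973) = √(338431 - 329942112981) = √(-329941774550) = 5*I*√13197670982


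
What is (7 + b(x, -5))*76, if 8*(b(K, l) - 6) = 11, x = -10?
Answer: 2185/2 ≈ 1092.5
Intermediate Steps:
b(K, l) = 59/8 (b(K, l) = 6 + (⅛)*11 = 6 + 11/8 = 59/8)
(7 + b(x, -5))*76 = (7 + 59/8)*76 = (115/8)*76 = 2185/2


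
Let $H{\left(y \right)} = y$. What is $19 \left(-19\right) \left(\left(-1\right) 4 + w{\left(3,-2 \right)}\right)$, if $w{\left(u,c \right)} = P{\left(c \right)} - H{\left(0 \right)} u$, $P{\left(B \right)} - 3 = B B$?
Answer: $-1083$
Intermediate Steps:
$P{\left(B \right)} = 3 + B^{2}$ ($P{\left(B \right)} = 3 + B B = 3 + B^{2}$)
$w{\left(u,c \right)} = 3 + c^{2}$ ($w{\left(u,c \right)} = \left(3 + c^{2}\right) - 0 u = \left(3 + c^{2}\right) - 0 = \left(3 + c^{2}\right) + 0 = 3 + c^{2}$)
$19 \left(-19\right) \left(\left(-1\right) 4 + w{\left(3,-2 \right)}\right) = 19 \left(-19\right) \left(\left(-1\right) 4 + \left(3 + \left(-2\right)^{2}\right)\right) = - 361 \left(-4 + \left(3 + 4\right)\right) = - 361 \left(-4 + 7\right) = \left(-361\right) 3 = -1083$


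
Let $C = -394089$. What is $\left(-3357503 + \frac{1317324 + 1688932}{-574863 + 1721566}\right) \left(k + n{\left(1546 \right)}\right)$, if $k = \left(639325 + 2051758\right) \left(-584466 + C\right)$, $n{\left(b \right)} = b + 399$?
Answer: $\frac{10138631811271130849981360}{1146703} \approx 8.8416 \cdot 10^{18}$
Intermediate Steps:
$n{\left(b \right)} = 399 + b$
$k = -2633372725065$ ($k = \left(639325 + 2051758\right) \left(-584466 - 394089\right) = 2691083 \left(-978555\right) = -2633372725065$)
$\left(-3357503 + \frac{1317324 + 1688932}{-574863 + 1721566}\right) \left(k + n{\left(1546 \right)}\right) = \left(-3357503 + \frac{1317324 + 1688932}{-574863 + 1721566}\right) \left(-2633372725065 + \left(399 + 1546\right)\right) = \left(-3357503 + \frac{3006256}{1146703}\right) \left(-2633372725065 + 1945\right) = \left(-3357503 + 3006256 \cdot \frac{1}{1146703}\right) \left(-2633372723120\right) = \left(-3357503 + \frac{3006256}{1146703}\right) \left(-2633372723120\right) = \left(- \frac{3850055756353}{1146703}\right) \left(-2633372723120\right) = \frac{10138631811271130849981360}{1146703}$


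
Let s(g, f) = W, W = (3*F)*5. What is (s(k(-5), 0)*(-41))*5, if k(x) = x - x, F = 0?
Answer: 0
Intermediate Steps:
k(x) = 0
W = 0 (W = (3*0)*5 = 0*5 = 0)
s(g, f) = 0
(s(k(-5), 0)*(-41))*5 = (0*(-41))*5 = 0*5 = 0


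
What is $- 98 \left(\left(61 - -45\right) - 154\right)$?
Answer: $4704$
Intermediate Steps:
$- 98 \left(\left(61 - -45\right) - 154\right) = - 98 \left(\left(61 + 45\right) - 154\right) = - 98 \left(106 - 154\right) = \left(-98\right) \left(-48\right) = 4704$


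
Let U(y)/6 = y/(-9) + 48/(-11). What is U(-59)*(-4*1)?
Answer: -1736/33 ≈ -52.606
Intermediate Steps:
U(y) = -288/11 - 2*y/3 (U(y) = 6*(y/(-9) + 48/(-11)) = 6*(y*(-1/9) + 48*(-1/11)) = 6*(-y/9 - 48/11) = 6*(-48/11 - y/9) = -288/11 - 2*y/3)
U(-59)*(-4*1) = (-288/11 - 2/3*(-59))*(-4*1) = (-288/11 + 118/3)*(-4) = (434/33)*(-4) = -1736/33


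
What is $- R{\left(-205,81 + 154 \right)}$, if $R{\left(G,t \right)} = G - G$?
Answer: $0$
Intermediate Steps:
$R{\left(G,t \right)} = 0$
$- R{\left(-205,81 + 154 \right)} = \left(-1\right) 0 = 0$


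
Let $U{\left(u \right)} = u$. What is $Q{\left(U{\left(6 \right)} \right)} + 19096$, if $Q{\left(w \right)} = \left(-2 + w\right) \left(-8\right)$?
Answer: $19064$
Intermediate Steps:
$Q{\left(w \right)} = 16 - 8 w$
$Q{\left(U{\left(6 \right)} \right)} + 19096 = \left(16 - 48\right) + 19096 = -32 + 19096 = 19064$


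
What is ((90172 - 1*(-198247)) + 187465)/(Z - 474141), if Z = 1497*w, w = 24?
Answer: -158628/146071 ≈ -1.0860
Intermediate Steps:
Z = 35928 (Z = 1497*24 = 35928)
((90172 - 1*(-198247)) + 187465)/(Z - 474141) = ((90172 - 1*(-198247)) + 187465)/(35928 - 474141) = ((90172 + 198247) + 187465)/(-438213) = (288419 + 187465)*(-1/438213) = 475884*(-1/438213) = -158628/146071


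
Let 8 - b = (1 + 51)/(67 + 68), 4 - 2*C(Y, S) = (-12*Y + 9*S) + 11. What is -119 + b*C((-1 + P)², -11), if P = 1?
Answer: 31223/135 ≈ 231.28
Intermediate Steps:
C(Y, S) = -7/2 + 6*Y - 9*S/2 (C(Y, S) = 2 - ((-12*Y + 9*S) + 11)/2 = 2 - (11 - 12*Y + 9*S)/2 = 2 + (-11/2 + 6*Y - 9*S/2) = -7/2 + 6*Y - 9*S/2)
b = 1028/135 (b = 8 - (1 + 51)/(67 + 68) = 8 - 52/135 = 1028/135 ≈ 7.6148)
-119 + b*C((-1 + P)², -11) = -119 + 1028*(-7/2 + 6*(-1 + 1)² - 9/2*(-11))/135 = -119 + 1028*(-7/2 + 6*0² + 99/2)/135 = -119 + 1028*(-7/2 + 6*0 + 99/2)/135 = -119 + 1028*(-7/2 + 0 + 99/2)/135 = -119 + (1028/135)*46 = -119 + 47288/135 = 31223/135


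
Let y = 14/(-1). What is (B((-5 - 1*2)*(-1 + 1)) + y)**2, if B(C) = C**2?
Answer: 196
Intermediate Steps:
y = -14 (y = 14*(-1) = -14)
(B((-5 - 1*2)*(-1 + 1)) + y)**2 = (((-5 - 1*2)*(-1 + 1))**2 - 14)**2 = (((-5 - 2)*0)**2 - 14)**2 = ((-7*0)**2 - 14)**2 = (0**2 - 14)**2 = (0 - 14)**2 = (-14)**2 = 196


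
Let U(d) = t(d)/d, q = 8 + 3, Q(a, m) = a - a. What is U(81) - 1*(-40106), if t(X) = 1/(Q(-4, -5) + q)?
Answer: 35734447/891 ≈ 40106.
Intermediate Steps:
Q(a, m) = 0
q = 11
t(X) = 1/11 (t(X) = 1/(0 + 11) = 1/11)
U(d) = 1/(11*d)
U(81) - 1*(-40106) = (1/11)/81 - 1*(-40106) = (1/11)*(1/81) + 40106 = 1/891 + 40106 = 35734447/891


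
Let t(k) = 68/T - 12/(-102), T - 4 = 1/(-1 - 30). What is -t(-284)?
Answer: -36082/2091 ≈ -17.256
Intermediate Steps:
T = 123/31 (T = 4 + 1/(-1 - 30) = 4 + 1/(-31) = 4 - 1/31 = 123/31 ≈ 3.9677)
t(k) = 36082/2091 (t(k) = 68/(123/31) - 12/(-102) = 68*(31/123) - 12*(-1/102) = 2108/123 + 2/17 = 36082/2091)
-t(-284) = -1*36082/2091 = -36082/2091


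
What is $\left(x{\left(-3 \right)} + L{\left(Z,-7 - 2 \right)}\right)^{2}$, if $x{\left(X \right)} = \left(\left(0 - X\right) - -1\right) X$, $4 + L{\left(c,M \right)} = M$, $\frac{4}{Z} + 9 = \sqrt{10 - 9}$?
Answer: $625$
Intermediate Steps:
$Z = - \frac{1}{2}$ ($Z = \frac{4}{-9 + \sqrt{10 - 9}} = \frac{4}{-9 + \sqrt{1}} = \frac{4}{-9 + 1} = \frac{4}{-8} = 4 \left(- \frac{1}{8}\right) = - \frac{1}{2} \approx -0.5$)
$L{\left(c,M \right)} = -4 + M$
$x{\left(X \right)} = X \left(1 - X\right)$ ($x{\left(X \right)} = \left(- X + 1\right) X = \left(1 - X\right) X = X \left(1 - X\right)$)
$\left(x{\left(-3 \right)} + L{\left(Z,-7 - 2 \right)}\right)^{2} = \left(- 3 \left(1 - -3\right) - 13\right)^{2} = \left(- 3 \left(1 + 3\right) - 13\right)^{2} = \left(\left(-3\right) 4 - 13\right)^{2} = \left(-12 - 13\right)^{2} = \left(-25\right)^{2} = 625$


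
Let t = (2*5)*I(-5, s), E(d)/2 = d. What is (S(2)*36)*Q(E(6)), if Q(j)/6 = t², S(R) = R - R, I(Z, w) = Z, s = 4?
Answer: 0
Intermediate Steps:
E(d) = 2*d
S(R) = 0
t = -50 (t = (2*5)*(-5) = 10*(-5) = -50)
Q(j) = 15000 (Q(j) = 6*(-50)² = 6*2500 = 15000)
(S(2)*36)*Q(E(6)) = (0*36)*15000 = 0*15000 = 0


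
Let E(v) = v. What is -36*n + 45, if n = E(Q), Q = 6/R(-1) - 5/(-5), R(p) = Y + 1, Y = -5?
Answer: 63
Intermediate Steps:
R(p) = -4 (R(p) = -5 + 1 = -4)
Q = -½ (Q = 6/(-4) - 5/(-5) = 6*(-¼) - 5*(-⅕) = -3/2 + 1 = -½ ≈ -0.50000)
n = -½ ≈ -0.50000
-36*n + 45 = -36*(-½) + 45 = 18 + 45 = 63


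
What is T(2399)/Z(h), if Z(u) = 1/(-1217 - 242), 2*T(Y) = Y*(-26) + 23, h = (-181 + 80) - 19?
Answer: 90970109/2 ≈ 4.5485e+7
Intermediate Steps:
h = -120 (h = -101 - 19 = -120)
T(Y) = 23/2 - 13*Y (T(Y) = (Y*(-26) + 23)/2 = (-26*Y + 23)/2 = (23 - 26*Y)/2 = 23/2 - 13*Y)
Z(u) = -1/1459 (Z(u) = 1/(-1459) = -1/1459)
T(2399)/Z(h) = (23/2 - 13*2399)/(-1/1459) = (23/2 - 31187)*(-1459) = -62351/2*(-1459) = 90970109/2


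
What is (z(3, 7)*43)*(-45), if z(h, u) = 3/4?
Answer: -5805/4 ≈ -1451.3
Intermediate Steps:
z(h, u) = ¾ (z(h, u) = 3*(¼) = ¾)
(z(3, 7)*43)*(-45) = ((¾)*43)*(-45) = (129/4)*(-45) = -5805/4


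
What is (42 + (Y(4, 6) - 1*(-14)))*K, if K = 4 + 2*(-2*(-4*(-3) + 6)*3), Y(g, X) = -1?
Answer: -11660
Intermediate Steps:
K = -212 (K = 4 + 2*(-2*(12 + 6)*3) = 4 + 2*(-2*18*3) = 4 + 2*(-36*3) = 4 + 2*(-108) = 4 - 216 = -212)
(42 + (Y(4, 6) - 1*(-14)))*K = (42 + (-1 - 1*(-14)))*(-212) = (42 + (-1 + 14))*(-212) = (42 + 13)*(-212) = 55*(-212) = -11660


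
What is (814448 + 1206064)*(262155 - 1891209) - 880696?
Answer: -3291524036344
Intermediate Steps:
(814448 + 1206064)*(262155 - 1891209) - 880696 = 2020512*(-1629054) - 880696 = -3291523155648 - 880696 = -3291524036344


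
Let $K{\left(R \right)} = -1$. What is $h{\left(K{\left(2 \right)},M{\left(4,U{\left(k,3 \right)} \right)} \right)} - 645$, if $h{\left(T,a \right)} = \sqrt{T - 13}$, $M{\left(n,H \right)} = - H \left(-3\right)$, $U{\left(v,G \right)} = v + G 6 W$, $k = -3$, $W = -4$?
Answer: $-645 + i \sqrt{14} \approx -645.0 + 3.7417 i$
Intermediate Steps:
$U{\left(v,G \right)} = v - 24 G$ ($U{\left(v,G \right)} = v + G 6 \left(-4\right) = v + 6 G \left(-4\right) = v - 24 G$)
$M{\left(n,H \right)} = 3 H$
$h{\left(T,a \right)} = \sqrt{-13 + T}$
$h{\left(K{\left(2 \right)},M{\left(4,U{\left(k,3 \right)} \right)} \right)} - 645 = \sqrt{-13 - 1} - 645 = \sqrt{-14} - 645 = i \sqrt{14} - 645 = -645 + i \sqrt{14}$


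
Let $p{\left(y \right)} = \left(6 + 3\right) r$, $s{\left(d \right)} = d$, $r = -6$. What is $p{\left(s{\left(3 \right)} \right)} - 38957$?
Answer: $-39011$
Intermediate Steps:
$p{\left(y \right)} = -54$ ($p{\left(y \right)} = \left(6 + 3\right) \left(-6\right) = 9 \left(-6\right) = -54$)
$p{\left(s{\left(3 \right)} \right)} - 38957 = -54 - 38957 = -39011$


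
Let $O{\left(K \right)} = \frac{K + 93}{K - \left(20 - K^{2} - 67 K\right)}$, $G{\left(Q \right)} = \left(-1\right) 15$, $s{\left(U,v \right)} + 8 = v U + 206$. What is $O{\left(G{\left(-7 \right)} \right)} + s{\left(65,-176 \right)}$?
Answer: $- \frac{9162308}{815} \approx -11242.0$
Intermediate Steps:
$s{\left(U,v \right)} = 198 + U v$ ($s{\left(U,v \right)} = -8 + \left(v U + 206\right) = -8 + \left(U v + 206\right) = -8 + \left(206 + U v\right) = 198 + U v$)
$G{\left(Q \right)} = -15$
$O{\left(K \right)} = \frac{93 + K}{-20 + K^{2} + 68 K}$ ($O{\left(K \right)} = \frac{93 + K}{K + \left(-20 + K^{2} + 67 K\right)} = \frac{93 + K}{-20 + K^{2} + 68 K}$)
$O{\left(G{\left(-7 \right)} \right)} + s{\left(65,-176 \right)} = \frac{93 - 15}{-20 + \left(-15\right)^{2} + 68 \left(-15\right)} + \left(198 + 65 \left(-176\right)\right) = \frac{1}{-20 + 225 - 1020} \cdot 78 + \left(198 - 11440\right) = \frac{1}{-815} \cdot 78 - 11242 = \left(- \frac{1}{815}\right) 78 - 11242 = - \frac{78}{815} - 11242 = - \frac{9162308}{815}$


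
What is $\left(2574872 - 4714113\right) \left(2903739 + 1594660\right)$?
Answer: $-9623159575159$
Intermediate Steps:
$\left(2574872 - 4714113\right) \left(2903739 + 1594660\right) = \left(-2139241\right) 4498399 = -9623159575159$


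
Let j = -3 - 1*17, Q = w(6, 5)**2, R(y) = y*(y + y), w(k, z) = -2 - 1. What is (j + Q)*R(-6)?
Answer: -792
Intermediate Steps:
w(k, z) = -3
R(y) = 2*y**2 (R(y) = y*(2*y) = 2*y**2)
Q = 9 (Q = (-3)**2 = 9)
j = -20 (j = -3 - 17 = -20)
(j + Q)*R(-6) = (-20 + 9)*(2*(-6)**2) = -22*36 = -11*72 = -792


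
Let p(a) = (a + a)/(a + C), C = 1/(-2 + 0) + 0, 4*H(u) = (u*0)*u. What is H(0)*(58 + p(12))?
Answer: 0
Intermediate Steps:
H(u) = 0 (H(u) = ((u*0)*u)/4 = (0*u)/4 = (¼)*0 = 0)
C = -½ (C = 1/(-2) + 0 = -½ + 0 = -½ ≈ -0.50000)
p(a) = 2*a/(-½ + a) (p(a) = (a + a)/(a - ½) = (2*a)/(-½ + a) = 2*a/(-½ + a))
H(0)*(58 + p(12)) = 0*(58 + 4*12/(-1 + 2*12)) = 0*(58 + 4*12/(-1 + 24)) = 0*(58 + 4*12/23) = 0*(58 + 4*12*(1/23)) = 0*(58 + 48/23) = 0*(1382/23) = 0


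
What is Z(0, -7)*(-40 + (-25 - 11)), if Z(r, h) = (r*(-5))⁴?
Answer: 0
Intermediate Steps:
Z(r, h) = 625*r⁴ (Z(r, h) = (-5*r)⁴ = 625*r⁴)
Z(0, -7)*(-40 + (-25 - 11)) = (625*0⁴)*(-40 + (-25 - 11)) = (625*0)*(-40 - 36) = 0*(-76) = 0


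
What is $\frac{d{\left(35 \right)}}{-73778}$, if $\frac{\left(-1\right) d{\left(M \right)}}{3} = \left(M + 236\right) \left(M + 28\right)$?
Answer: $\frac{51219}{73778} \approx 0.69423$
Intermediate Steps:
$d{\left(M \right)} = - 3 \left(28 + M\right) \left(236 + M\right)$ ($d{\left(M \right)} = - 3 \left(M + 236\right) \left(M + 28\right) = - 3 \left(236 + M\right) \left(28 + M\right) = - 3 \left(28 + M\right) \left(236 + M\right)$)
$\frac{d{\left(35 \right)}}{-73778} = \frac{-19824 - 27720 - 3 \cdot 35^{2}}{-73778} = \left(-19824 - 27720 - 3675\right) \left(- \frac{1}{73778}\right) = \left(-51219\right) \left(- \frac{1}{73778}\right) = \frac{51219}{73778}$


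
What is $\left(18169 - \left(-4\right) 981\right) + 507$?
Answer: $22600$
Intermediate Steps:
$\left(18169 - \left(-4\right) 981\right) + 507 = \left(18169 - -3924\right) + 507 = \left(18169 + 3924\right) + 507 = 22093 + 507 = 22600$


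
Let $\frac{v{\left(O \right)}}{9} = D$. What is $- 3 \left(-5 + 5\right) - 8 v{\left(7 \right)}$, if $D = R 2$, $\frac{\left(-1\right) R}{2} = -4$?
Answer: $-1152$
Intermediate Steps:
$R = 8$ ($R = \left(-2\right) \left(-4\right) = 8$)
$D = 16$ ($D = 8 \cdot 2 = 16$)
$v{\left(O \right)} = 144$ ($v{\left(O \right)} = 9 \cdot 16 = 144$)
$- 3 \left(-5 + 5\right) - 8 v{\left(7 \right)} = - 3 \left(-5 + 5\right) - 1152 = \left(-3\right) 0 - 1152 = 0 - 1152 = -1152$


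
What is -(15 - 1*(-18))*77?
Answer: -2541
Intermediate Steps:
-(15 - 1*(-18))*77 = -(15 + 18)*77 = -1*33*77 = -33*77 = -2541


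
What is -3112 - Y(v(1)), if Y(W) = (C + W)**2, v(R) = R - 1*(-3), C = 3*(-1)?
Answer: -3113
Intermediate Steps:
C = -3
v(R) = 3 + R (v(R) = R + 3 = 3 + R)
Y(W) = (-3 + W)**2
-3112 - Y(v(1)) = -3112 - (-3 + (3 + 1))**2 = -3112 - (-3 + 4)**2 = -3112 - 1*1**2 = -3112 - 1*1 = -3112 - 1 = -3113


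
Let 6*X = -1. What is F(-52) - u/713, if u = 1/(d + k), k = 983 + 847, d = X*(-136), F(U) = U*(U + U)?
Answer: 21431114429/3962854 ≈ 5408.0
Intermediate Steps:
X = -1/6 (X = (1/6)*(-1) = -1/6 ≈ -0.16667)
F(U) = 2*U**2 (F(U) = U*(2*U) = 2*U**2)
d = 68/3 (d = -1/6*(-136) = 68/3 ≈ 22.667)
k = 1830
u = 3/5558 (u = 1/(68/3 + 1830) = 1/(5558/3) = 3/5558 ≈ 0.00053976)
F(-52) - u/713 = 2*(-52)**2 - 3/(5558*713) = 2*2704 - 3/(5558*713) = 5408 - 1*3/3962854 = 5408 - 3/3962854 = 21431114429/3962854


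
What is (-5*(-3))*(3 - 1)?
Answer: 30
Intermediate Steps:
(-5*(-3))*(3 - 1) = 15*2 = 30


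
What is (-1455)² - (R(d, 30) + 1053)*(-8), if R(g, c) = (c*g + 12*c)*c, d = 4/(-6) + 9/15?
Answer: 2211369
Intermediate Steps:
d = -1/15 (d = 4*(-⅙) + 9*(1/15) = -⅔ + ⅗ = -1/15 ≈ -0.066667)
R(g, c) = c*(12*c + c*g) (R(g, c) = (12*c + c*g)*c = c*(12*c + c*g))
(-1455)² - (R(d, 30) + 1053)*(-8) = (-1455)² - (30²*(12 - 1/15) + 1053)*(-8) = 2117025 - (900*(179/15) + 1053)*(-8) = 2117025 - (10740 + 1053)*(-8) = 2117025 - 11793*(-8) = 2117025 - 1*(-94344) = 2117025 + 94344 = 2211369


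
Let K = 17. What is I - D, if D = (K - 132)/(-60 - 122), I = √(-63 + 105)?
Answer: -115/182 + √42 ≈ 5.8489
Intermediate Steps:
I = √42 ≈ 6.4807
D = 115/182 (D = (17 - 132)/(-60 - 122) = -115/(-182) = -115*(-1/182) = 115/182 ≈ 0.63187)
I - D = √42 - 1*115/182 = √42 - 115/182 = -115/182 + √42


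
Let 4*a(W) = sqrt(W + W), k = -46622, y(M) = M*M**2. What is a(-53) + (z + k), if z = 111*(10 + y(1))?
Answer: -45401 + I*sqrt(106)/4 ≈ -45401.0 + 2.5739*I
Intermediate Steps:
y(M) = M**3
z = 1221 (z = 111*(10 + 1**3) = 111*(10 + 1) = 111*11 = 1221)
a(W) = sqrt(2)*sqrt(W)/4 (a(W) = sqrt(W + W)/4 = sqrt(2*W)/4 = (sqrt(2)*sqrt(W))/4 = sqrt(2)*sqrt(W)/4)
a(-53) + (z + k) = sqrt(2)*sqrt(-53)/4 + (1221 - 46622) = sqrt(2)*(I*sqrt(53))/4 - 45401 = I*sqrt(106)/4 - 45401 = -45401 + I*sqrt(106)/4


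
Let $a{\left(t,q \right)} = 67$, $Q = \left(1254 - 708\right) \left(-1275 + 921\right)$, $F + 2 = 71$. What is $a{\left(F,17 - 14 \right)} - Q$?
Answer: $193351$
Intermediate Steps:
$F = 69$ ($F = -2 + 71 = 69$)
$Q = -193284$ ($Q = 546 \left(-354\right) = -193284$)
$a{\left(F,17 - 14 \right)} - Q = 67 - -193284 = 67 + 193284 = 193351$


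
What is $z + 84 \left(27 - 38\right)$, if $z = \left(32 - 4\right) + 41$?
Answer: $-855$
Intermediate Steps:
$z = 69$ ($z = 28 + 41 = 69$)
$z + 84 \left(27 - 38\right) = 69 + 84 \left(27 - 38\right) = 69 + 84 \left(-11\right) = 69 - 924 = -855$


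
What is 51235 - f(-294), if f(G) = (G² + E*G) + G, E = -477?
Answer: -175145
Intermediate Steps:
f(G) = G² - 476*G (f(G) = (G² - 477*G) + G = G² - 476*G)
51235 - f(-294) = 51235 - (-294)*(-476 - 294) = 51235 - (-294)*(-770) = 51235 - 1*226380 = 51235 - 226380 = -175145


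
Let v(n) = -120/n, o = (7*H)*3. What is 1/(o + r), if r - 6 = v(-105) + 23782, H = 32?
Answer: 7/171228 ≈ 4.0881e-5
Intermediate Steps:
o = 672 (o = (7*32)*3 = 224*3 = 672)
r = 166524/7 (r = 6 + (-120/(-105) + 23782) = 6 + (-120*(-1/105) + 23782) = 6 + (8/7 + 23782) = 6 + 166482/7 = 166524/7 ≈ 23789.)
1/(o + r) = 1/(672 + 166524/7) = 1/(171228/7) = 7/171228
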